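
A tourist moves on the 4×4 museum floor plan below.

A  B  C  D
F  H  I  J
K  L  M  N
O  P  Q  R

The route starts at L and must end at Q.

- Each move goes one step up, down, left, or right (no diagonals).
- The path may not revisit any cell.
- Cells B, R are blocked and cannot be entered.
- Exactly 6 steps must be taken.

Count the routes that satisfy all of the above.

Need simple routes of exactly 6 moves from L to Q (Manhattan distance 2, so 2 moves are spent on a detour and 2 undoing it).
Enumerating: L H F K O P Q | L H I J N M Q | L K F H I M Q.
That gives 3 routes.

3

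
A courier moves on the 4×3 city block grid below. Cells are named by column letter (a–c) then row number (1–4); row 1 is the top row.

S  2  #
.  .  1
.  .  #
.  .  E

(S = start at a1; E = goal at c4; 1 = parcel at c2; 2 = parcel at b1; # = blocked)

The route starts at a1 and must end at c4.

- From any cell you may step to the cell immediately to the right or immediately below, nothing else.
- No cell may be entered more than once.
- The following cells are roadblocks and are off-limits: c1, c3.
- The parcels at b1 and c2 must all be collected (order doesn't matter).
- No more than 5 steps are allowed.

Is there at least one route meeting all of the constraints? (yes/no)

no

Right/down moves force the required cells to be taken in the order b1, c2. Every right/down route from c2 to c4 runs into a blocked cell, so that leg cannot be completed.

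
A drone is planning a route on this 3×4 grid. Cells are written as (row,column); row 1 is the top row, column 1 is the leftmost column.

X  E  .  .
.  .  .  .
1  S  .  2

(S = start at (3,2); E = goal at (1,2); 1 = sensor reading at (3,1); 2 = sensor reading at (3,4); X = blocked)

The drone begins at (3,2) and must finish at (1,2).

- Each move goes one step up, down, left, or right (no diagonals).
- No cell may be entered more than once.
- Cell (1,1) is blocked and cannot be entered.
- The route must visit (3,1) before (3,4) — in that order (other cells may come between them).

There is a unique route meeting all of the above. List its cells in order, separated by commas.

The waypoints must appear in the order (3,1), (3,4), with no cell reused.
Route from (3,2): left to (3,1), up to (2,1), 2× right (reaching (2,3)), down to (3,3), right to (3,4), 2× up (reaching (1,4)), 2× left (reaching (1,2)) — 10 moves in all.
Check: order respected (1 at step 1, 2 at step 6).

(3,2), (3,1), (2,1), (2,2), (2,3), (3,3), (3,4), (2,4), (1,4), (1,3), (1,2)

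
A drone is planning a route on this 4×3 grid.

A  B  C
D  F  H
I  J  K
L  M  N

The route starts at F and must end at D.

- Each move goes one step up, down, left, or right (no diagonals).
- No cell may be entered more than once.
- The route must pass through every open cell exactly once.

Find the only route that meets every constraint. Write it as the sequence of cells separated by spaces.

F J I L M N K H C B A D

Need to visit all 12 open cells exactly once, starting at F and ending at D.
Cell L has only two open neighbours (I and M), so the path must pass straight through it: one of those is the cell it's entered from and the other is where it exits.
Route from F: down to J, left to I, down to L, 2× right (reaching N), 3× up (reaching C), 2× left (reaching A), down to D — 11 moves in all.
Check: all 12 open cells covered.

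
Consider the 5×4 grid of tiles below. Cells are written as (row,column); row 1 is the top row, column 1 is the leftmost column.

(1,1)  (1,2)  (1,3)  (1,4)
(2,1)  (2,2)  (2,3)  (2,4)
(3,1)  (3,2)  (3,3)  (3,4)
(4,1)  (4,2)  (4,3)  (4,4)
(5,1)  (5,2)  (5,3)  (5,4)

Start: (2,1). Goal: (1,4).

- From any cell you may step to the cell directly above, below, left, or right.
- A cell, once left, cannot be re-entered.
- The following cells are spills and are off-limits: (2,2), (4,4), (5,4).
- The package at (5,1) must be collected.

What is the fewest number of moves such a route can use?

Any route passes through (5,1) somewhere between (2,1) and (1,4). Summing Manhattan distances along the two legs ((2,1) → (5,1) → (1,4)) gives a lower bound of 3 + 7 = 10 moves.
A route of 10 moves achieves this: (2,1) → (3,1) → (4,1) → (5,1) → (5,2) → (4,2) → (3,2) → (3,3) → (2,3) → (1,3) → (1,4).
Since 10 matches the lower bound, it is optimal.

10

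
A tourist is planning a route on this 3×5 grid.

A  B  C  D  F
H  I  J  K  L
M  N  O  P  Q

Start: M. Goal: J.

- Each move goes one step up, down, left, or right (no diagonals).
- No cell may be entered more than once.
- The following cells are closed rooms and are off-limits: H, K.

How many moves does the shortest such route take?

3

The Manhattan distance from M to J is |3−2| + |1−3| = 3, so at least 3 moves are needed.
A route of 3 moves achieves this: M → N → I → J.
Since 3 matches the lower bound, it is optimal.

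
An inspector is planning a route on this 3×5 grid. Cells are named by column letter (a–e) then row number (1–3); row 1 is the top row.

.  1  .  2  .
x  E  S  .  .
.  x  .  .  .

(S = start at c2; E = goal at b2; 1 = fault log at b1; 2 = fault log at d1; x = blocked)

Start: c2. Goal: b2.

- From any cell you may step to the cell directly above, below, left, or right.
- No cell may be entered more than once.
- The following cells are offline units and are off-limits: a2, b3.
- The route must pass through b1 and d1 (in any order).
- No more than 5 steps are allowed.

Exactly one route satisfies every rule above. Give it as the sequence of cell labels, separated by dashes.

Any route must reach b1 and d1 and still end at b2 within 5 moves, so the order of the required stops is forced.
Route from c2: right to d2, up to d1, 2× left (reaching b1), down to b2 — 5 moves in all.
Check: all required cells visited; 5 ≤ 5 moves.

c2 - d2 - d1 - c1 - b1 - b2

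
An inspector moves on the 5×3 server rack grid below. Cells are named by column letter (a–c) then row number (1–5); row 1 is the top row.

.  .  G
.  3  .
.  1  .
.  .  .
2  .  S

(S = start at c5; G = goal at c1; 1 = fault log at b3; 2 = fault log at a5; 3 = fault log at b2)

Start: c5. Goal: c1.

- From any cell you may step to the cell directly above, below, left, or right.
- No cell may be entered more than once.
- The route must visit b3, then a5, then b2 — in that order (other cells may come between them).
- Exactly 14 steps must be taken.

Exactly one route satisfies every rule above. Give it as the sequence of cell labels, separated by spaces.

c5 c4 c3 b3 b4 b5 a5 a4 a3 a2 a1 b1 b2 c2 c1

The waypoints must appear in the order b3, a5, b2, with no cell reused.
Route from c5: 2× up (reaching c3), left to b3, 2× down (reaching b5), left to a5, 4× up (reaching a1), right to b1, down to b2, right to c2, up to c1 — 14 moves in all.
Check: order respected (1 at step 3, 2 at step 6, 3 at step 12); 14 moves as required.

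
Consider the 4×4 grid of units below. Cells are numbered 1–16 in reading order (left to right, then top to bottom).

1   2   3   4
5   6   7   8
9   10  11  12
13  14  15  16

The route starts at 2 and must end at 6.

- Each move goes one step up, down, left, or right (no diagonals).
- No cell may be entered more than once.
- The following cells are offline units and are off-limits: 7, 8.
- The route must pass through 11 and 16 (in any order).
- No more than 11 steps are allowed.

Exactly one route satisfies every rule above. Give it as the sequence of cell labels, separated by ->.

The budget equals the shortest possible length, so every move has to be on a shortest route through the required cells.
Route from 2: left 1 to 1, down 3 to 13, right 3 to 16, up 1 to 12, left 2 to 10, up 1 to 6 — 11 moves in all.
Check: all required cells visited; 11 ≤ 11 moves.

2 -> 1 -> 5 -> 9 -> 13 -> 14 -> 15 -> 16 -> 12 -> 11 -> 10 -> 6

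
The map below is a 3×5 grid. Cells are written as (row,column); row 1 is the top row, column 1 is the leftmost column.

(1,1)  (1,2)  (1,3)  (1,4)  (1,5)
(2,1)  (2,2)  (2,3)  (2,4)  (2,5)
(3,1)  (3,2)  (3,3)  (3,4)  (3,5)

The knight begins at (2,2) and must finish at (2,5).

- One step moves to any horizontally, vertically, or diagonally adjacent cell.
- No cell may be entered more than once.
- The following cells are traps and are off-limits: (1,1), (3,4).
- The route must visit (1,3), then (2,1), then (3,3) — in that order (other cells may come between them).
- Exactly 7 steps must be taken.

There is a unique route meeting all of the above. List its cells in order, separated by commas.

(2,2), (1,3), (1,2), (2,1), (3,2), (3,3), (2,4), (2,5)

The waypoints must appear in the order (1,3), (2,1), (3,3), with no cell reused.
Route from (2,2): up-right 1 to (1,3), left 1 to (1,2), down-left 1 to (2,1), down-right 1 to (3,2), right 1 to (3,3), up-right 1 to (2,4), right 1 to (2,5) — 7 moves in all.
Check: order respected ((1,3) at step 1, (2,1) at step 3, (3,3) at step 5); 7 moves as required.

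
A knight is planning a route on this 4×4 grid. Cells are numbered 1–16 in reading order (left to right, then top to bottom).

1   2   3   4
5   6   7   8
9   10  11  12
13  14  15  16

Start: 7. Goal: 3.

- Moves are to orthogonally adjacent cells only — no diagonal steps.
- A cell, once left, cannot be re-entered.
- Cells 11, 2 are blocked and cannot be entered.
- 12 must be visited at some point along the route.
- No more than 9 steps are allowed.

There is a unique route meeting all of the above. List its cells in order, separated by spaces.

The budget equals the shortest possible length, so every move has to be on a shortest route through the required cells.
Route from 7: left to 6, 2× down (reaching 14), 2× right (reaching 16), 3× up (reaching 4), left to 3 — 9 moves in all.
Check: all required cells visited; 9 ≤ 9 moves.

7 6 10 14 15 16 12 8 4 3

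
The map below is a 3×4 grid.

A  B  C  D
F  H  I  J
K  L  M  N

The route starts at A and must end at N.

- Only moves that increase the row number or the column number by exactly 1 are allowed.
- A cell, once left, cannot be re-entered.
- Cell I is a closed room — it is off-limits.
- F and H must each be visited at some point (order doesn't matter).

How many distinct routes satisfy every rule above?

A right/down-only route from A to N makes exactly 2 down-moves and 3 right-moves in some order.
With no other constraints that would be C(5,2) = 10 routes.
A monotone route can only reach the required cells in the order F, H, so split there and multiply the segment counts (each segment already excludes blocked cells): A→F: 1; F→H: 1; H→N: 1; product = 1.
That gives 1 route.

1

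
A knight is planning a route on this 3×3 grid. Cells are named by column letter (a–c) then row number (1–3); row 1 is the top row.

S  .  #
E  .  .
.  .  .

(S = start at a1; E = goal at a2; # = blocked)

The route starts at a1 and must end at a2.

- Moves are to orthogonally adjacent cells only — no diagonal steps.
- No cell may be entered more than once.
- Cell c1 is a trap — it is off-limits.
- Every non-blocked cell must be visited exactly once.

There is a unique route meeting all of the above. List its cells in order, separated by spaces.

a1 b1 b2 c2 c3 b3 a3 a2

Need to visit all 8 open cells exactly once, starting at a1 and ending at a2.
Cell a3 has only two open neighbours (a2 and b3), so the path must pass straight through it: one of those is the cell it's entered from and the other is where it exits.
Route from a1: right 1 to b1, down 1 to b2, right 1 to c2, down 1 to c3, left 2 to a3, up 1 to a2 — 7 moves in all.
Check: all 8 open cells covered.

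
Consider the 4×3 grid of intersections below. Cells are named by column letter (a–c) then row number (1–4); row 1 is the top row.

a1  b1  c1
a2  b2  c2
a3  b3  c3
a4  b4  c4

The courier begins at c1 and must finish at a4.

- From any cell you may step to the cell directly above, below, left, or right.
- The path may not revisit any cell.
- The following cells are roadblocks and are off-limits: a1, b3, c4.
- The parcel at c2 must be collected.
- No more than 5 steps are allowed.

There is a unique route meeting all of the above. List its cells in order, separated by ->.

c1 -> c2 -> b2 -> a2 -> a3 -> a4

Any route must reach c2 and still end at a4 within 5 moves, so the order of the required stops is forced.
Route from c1: down to c2, 2× left (reaching a2), 2× down (reaching a4) — 5 moves in all.
Check: all required cells visited; 5 ≤ 5 moves.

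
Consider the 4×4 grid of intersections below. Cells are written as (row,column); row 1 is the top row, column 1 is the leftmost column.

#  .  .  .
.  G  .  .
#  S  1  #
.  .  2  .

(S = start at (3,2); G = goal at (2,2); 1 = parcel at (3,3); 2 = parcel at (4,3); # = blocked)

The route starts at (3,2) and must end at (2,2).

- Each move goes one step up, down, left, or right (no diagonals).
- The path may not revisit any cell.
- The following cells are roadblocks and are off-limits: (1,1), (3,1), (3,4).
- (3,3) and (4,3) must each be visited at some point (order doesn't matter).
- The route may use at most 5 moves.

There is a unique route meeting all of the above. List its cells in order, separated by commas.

(3,2), (4,2), (4,3), (3,3), (2,3), (2,2)

Any route must reach (3,3) and (4,3) and still end at (2,2) within 5 moves, so the order of the required stops is forced.
Route from (3,2): down 1 to (4,2), right 1 to (4,3), up 2 to (2,3), left 1 to (2,2) — 5 moves in all.
Check: all required cells visited; 5 ≤ 5 moves.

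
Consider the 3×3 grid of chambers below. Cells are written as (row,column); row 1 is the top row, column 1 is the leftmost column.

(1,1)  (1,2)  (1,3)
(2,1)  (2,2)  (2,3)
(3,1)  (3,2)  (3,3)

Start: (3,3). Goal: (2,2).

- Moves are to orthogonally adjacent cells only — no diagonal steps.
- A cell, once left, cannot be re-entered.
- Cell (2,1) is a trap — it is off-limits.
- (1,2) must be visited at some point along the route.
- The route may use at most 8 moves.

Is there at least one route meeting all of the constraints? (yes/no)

yes

One route that works: (3,3) → (2,3) → (1,3) → (1,2) → (2,2).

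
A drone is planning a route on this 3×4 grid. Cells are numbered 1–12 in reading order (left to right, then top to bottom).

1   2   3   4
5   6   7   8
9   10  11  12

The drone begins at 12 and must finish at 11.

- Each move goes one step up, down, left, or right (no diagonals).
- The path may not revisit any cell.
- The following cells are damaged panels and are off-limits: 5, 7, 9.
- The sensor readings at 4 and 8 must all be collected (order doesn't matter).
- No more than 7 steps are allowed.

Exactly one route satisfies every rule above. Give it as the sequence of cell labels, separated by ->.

The 7-move cap with required stops at 4, 8 leaves no slack for detours.
Route from 12: 2× up (reaching 4), 2× left (reaching 2), 2× down (reaching 10), right to 11 — 7 moves in all.
Check: all required cells visited; 7 ≤ 7 moves.

12 -> 8 -> 4 -> 3 -> 2 -> 6 -> 10 -> 11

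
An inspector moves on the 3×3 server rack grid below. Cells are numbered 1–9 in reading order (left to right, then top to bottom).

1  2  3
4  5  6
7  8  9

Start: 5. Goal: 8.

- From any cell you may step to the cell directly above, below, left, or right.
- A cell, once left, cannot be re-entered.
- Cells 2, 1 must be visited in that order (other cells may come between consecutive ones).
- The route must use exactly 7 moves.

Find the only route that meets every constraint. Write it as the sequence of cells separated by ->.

The waypoints must appear in the order 2, 1, with no cell reused.
Route from 5: right 1 to 6, up 1 to 3, left 2 to 1, down 2 to 7, right 1 to 8 — 7 moves in all.
Check: order respected (2 at step 3, 1 at step 4); 7 moves as required.

5 -> 6 -> 3 -> 2 -> 1 -> 4 -> 7 -> 8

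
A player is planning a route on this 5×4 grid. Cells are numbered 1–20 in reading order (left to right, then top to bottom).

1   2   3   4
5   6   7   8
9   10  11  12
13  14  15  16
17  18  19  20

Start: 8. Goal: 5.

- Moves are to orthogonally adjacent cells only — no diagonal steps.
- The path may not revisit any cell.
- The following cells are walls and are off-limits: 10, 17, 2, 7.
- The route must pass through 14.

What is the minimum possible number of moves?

Any route passes through 14 somewhere between 8 and 5. Summing Manhattan distances along the two legs (8 → 14 → 5) gives a lower bound of 4 + 3 = 7 moves.
A route of 7 moves achieves this: 8 → 12 → 16 → 15 → 14 → 13 → 9 → 5.
Since 7 matches the lower bound, it is optimal.

7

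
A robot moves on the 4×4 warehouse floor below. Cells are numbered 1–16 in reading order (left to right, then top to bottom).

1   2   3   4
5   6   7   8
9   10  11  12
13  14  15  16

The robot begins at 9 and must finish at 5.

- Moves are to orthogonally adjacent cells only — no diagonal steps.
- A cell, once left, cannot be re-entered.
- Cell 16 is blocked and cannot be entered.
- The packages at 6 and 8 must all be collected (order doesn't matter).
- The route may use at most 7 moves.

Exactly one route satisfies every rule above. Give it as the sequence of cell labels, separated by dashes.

The budget equals the shortest possible length, so every move has to be on a shortest route through the required cells.
Route from 9: right 3 to 12, up 1 to 8, left 3 to 5 — 7 moves in all.
Check: all required cells visited; 7 ≤ 7 moves.

9 - 10 - 11 - 12 - 8 - 7 - 6 - 5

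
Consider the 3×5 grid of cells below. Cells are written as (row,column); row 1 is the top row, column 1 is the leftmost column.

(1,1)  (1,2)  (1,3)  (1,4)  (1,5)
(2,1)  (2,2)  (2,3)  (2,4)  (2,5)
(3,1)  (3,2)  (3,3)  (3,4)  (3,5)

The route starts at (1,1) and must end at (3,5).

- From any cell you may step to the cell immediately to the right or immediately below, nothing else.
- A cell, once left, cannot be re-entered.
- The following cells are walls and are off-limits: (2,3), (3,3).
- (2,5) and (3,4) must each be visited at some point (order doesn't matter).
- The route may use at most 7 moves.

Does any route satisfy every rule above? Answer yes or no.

no

(3,4) is below but to the left of (2,5): going (2,5) → (3,4) would need a leftward move and (3,4) → (2,5) an upward move, so no right/down-only route can visit both required cells.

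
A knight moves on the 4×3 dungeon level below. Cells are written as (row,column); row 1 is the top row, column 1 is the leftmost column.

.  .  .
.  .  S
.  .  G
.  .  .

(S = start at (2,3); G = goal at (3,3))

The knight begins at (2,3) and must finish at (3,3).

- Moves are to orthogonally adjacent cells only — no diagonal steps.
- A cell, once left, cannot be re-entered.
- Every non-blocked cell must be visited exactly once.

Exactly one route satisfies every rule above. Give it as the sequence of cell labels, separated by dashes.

Need to visit all 12 open cells exactly once, starting at (2,3) and ending at (3,3).
Route from (2,3): up 1 to (1,3), left 2 to (1,1), down 1 to (2,1), right 1 to (2,2), down 1 to (3,2), left 1 to (3,1), down 1 to (4,1), right 2 to (4,3), up 1 to (3,3) — 11 moves in all.
Check: all 12 open cells covered.

(2,3) - (1,3) - (1,2) - (1,1) - (2,1) - (2,2) - (3,2) - (3,1) - (4,1) - (4,2) - (4,3) - (3,3)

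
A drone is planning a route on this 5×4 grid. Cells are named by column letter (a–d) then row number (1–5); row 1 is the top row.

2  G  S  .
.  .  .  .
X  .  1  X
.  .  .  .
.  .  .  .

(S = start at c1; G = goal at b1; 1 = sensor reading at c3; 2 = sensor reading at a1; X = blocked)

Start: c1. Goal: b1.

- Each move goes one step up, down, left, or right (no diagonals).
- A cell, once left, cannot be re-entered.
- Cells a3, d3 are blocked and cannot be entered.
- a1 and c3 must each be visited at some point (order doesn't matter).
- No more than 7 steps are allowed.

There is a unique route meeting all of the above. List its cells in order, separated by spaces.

c1 c2 c3 b3 b2 a2 a1 b1

The budget equals the shortest possible length, so every move has to be on a shortest route through the required cells.
Route from c1: 2× down (reaching c3), left to b3, up to b2, left to a2, up to a1, right to b1 — 7 moves in all.
Check: all required cells visited; 7 ≤ 7 moves.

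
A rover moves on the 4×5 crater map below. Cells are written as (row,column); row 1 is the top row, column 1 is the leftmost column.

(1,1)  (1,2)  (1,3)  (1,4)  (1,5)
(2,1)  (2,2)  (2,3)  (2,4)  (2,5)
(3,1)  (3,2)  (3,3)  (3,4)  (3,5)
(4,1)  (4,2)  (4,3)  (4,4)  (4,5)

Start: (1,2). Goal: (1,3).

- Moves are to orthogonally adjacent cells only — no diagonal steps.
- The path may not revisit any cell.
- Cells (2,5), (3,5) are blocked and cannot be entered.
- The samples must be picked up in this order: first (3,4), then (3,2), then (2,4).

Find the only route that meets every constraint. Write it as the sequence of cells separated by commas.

The waypoints must appear in the order (3,4), (3,2), (2,4), with no cell reused.
Route from (1,2): left to (1,1), 3× down (reaching (4,1)), 3× right (reaching (4,4)), up to (3,4), 2× left (reaching (3,2)), up to (2,2), 2× right (reaching (2,4)), up to (1,4), left to (1,3) — 15 moves in all.
Check: order respected ((3,4) at step 8, (3,2) at step 10, (2,4) at step 13).

(1,2), (1,1), (2,1), (3,1), (4,1), (4,2), (4,3), (4,4), (3,4), (3,3), (3,2), (2,2), (2,3), (2,4), (1,4), (1,3)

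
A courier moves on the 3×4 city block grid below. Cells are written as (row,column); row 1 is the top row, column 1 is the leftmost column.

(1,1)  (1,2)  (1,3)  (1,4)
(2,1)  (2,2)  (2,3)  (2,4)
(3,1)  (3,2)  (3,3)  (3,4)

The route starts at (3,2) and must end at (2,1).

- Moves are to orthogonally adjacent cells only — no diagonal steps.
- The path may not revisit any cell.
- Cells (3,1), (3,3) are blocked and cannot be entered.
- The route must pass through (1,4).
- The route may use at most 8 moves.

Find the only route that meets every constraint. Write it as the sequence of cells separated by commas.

(3,2), (2,2), (2,3), (2,4), (1,4), (1,3), (1,2), (1,1), (2,1)

Any route must reach (1,4) and still end at (2,1) within 8 moves, so the order of the required stops is forced.
Route from (3,2): up to (2,2), 2× right (reaching (2,4)), up to (1,4), 3× left (reaching (1,1)), down to (2,1) — 8 moves in all.
Check: all required cells visited; 8 ≤ 8 moves.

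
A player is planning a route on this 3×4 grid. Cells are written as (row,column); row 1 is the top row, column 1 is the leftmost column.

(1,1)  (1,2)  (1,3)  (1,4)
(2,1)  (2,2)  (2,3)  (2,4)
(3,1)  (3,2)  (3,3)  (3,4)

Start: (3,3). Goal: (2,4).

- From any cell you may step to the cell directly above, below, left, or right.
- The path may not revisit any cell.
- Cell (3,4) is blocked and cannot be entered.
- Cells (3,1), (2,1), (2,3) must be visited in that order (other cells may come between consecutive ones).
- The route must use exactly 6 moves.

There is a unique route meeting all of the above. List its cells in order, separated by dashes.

(3,3) - (3,2) - (3,1) - (2,1) - (2,2) - (2,3) - (2,4)

The waypoints must appear in the order (3,1), (2,1), (2,3), with no cell reused.
Route from (3,3): 2× left (reaching (3,1)), up to (2,1), 3× right (reaching (2,4)) — 6 moves in all.
Check: order respected ((3,1) at step 2, (2,1) at step 3, (2,3) at step 5); 6 moves as required.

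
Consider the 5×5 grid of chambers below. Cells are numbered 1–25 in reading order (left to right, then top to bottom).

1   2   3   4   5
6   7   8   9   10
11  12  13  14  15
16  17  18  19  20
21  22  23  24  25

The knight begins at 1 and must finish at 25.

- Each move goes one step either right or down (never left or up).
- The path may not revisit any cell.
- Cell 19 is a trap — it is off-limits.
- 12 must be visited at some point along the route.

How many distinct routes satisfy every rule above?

12

A right/down-only route from 1 to 25 makes exactly 4 down-moves and 4 right-moves in some order.
With no other constraints that would be C(8,4) = 70 routes.
Split at 12 and multiply the segment counts (each segment already excludes blocked cells): 1→12: 3; 12→25: 4; product = 12.
That gives 12 routes.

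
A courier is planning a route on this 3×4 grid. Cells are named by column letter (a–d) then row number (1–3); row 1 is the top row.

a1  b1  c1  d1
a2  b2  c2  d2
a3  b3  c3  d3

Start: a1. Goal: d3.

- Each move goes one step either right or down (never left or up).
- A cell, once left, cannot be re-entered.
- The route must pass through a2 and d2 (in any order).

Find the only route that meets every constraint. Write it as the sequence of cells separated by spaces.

a1 a2 b2 c2 d2 d3

Moves only go right or down, so the column and row indices never decrease.
Route from a1: down to a2, 3× right (reaching d2), down to d3 — 5 moves in all.
Check: all required cells visited.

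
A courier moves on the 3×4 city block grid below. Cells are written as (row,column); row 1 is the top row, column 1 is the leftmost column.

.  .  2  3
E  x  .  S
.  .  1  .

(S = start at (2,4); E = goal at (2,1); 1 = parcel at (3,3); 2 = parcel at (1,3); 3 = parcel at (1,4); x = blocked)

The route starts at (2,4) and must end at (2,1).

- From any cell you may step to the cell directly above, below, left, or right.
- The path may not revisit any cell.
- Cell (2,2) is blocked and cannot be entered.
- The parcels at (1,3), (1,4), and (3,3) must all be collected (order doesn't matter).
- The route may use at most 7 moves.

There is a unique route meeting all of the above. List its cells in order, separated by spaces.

The budget equals the shortest possible length, so every move has to be on a shortest route through the required cells.
Route from (2,4): up to (1,4), left to (1,3), 2× down (reaching (3,3)), 2× left (reaching (3,1)), up to (2,1) — 7 moves in all.
Check: all required cells visited; 7 ≤ 7 moves.

(2,4) (1,4) (1,3) (2,3) (3,3) (3,2) (3,1) (2,1)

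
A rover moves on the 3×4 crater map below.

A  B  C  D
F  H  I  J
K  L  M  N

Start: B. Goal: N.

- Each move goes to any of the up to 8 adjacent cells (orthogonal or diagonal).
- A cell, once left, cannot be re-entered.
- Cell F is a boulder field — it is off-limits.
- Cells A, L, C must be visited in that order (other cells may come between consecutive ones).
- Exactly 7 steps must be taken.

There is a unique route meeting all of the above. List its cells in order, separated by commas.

B, A, H, L, I, C, J, N

The waypoints must appear in the order A, L, C, with no cell reused.
Route from B: left to A, down-right to H, down to L, up-right to I, up to C, down-right to J, down to N — 7 moves in all.
Check: order respected (A at step 1, L at step 3, C at step 5); 7 moves as required.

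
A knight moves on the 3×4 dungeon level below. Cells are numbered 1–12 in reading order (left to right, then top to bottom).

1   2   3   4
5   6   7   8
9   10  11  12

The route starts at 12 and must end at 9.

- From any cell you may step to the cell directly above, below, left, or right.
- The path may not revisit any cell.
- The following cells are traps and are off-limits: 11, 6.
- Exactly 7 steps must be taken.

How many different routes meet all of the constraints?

Need simple routes of exactly 7 moves from 12 to 9 (Manhattan distance 3, so 2 moves are spent on a detour and 2 undoing it).
Enumerating: 12 8 4 3 2 1 5 9 | 12 8 7 3 2 1 5 9.
That gives 2 routes.

2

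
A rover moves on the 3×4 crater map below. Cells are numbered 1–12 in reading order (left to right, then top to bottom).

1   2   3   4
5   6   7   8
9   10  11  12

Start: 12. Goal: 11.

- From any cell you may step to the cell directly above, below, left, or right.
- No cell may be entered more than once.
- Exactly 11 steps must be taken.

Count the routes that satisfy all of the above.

Need simple routes of exactly 11 moves from 12 to 11 (Manhattan distance 1, so 5 moves are spent on a detour and 5 undoing it).
Enumerating: 12 8 4 3 7 6 2 1 5 9 10 11 | 12 8 4 3 2 1 5 9 10 6 7 11.
That gives 2 routes.

2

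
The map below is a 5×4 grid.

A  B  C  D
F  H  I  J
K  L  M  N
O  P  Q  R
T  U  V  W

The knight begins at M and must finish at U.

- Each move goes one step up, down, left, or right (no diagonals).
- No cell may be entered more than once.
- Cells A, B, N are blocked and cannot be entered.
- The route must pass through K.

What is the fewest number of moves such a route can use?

Any route passes through K somewhere between M and U. Summing Manhattan distances along the two legs (M → K → U) gives a lower bound of 2 + 3 = 5 moves.
A route of 5 moves achieves this: M → L → K → O → T → U.
Since 5 matches the lower bound, it is optimal.

5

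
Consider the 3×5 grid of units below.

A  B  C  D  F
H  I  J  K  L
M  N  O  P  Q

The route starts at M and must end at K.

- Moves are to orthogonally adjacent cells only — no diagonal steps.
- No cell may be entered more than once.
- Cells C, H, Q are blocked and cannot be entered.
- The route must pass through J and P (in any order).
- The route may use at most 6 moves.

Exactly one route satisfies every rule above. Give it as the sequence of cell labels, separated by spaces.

The budget equals the shortest possible length, so every move has to be on a shortest route through the required cells.
Route from M: right to N, up to I, right to J, down to O, right to P, up to K — 6 moves in all.
Check: all required cells visited; 6 ≤ 6 moves.

M N I J O P K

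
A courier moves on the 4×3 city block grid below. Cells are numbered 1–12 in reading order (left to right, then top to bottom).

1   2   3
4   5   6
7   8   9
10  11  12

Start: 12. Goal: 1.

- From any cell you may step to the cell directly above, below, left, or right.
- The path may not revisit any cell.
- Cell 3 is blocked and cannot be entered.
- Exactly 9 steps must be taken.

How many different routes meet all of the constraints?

4

Need simple routes of exactly 9 moves from 12 to 1 (Manhattan distance 5, so 2 moves are spent on a detour and 2 undoing it).
Enumerating: 12 9 6 5 8 11 10 7 4 1 | 12 9 8 11 10 7 4 5 2 1 | 12 11 10 7 8 9 6 5 2 1 | 12 11 10 7 8 9 6 5 4 1.
That gives 4 routes.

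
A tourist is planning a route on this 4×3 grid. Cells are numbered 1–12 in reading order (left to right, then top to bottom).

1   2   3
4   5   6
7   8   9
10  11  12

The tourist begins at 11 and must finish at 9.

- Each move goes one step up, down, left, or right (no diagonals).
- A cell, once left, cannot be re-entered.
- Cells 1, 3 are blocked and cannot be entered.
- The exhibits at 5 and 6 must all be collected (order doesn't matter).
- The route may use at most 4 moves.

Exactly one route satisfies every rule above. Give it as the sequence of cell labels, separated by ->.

The 4-move cap with required stops at 5, 6 leaves no slack for detours.
Route from 11: 2× up (reaching 5), right to 6, down to 9 — 4 moves in all.
Check: all required cells visited; 4 ≤ 4 moves.

11 -> 8 -> 5 -> 6 -> 9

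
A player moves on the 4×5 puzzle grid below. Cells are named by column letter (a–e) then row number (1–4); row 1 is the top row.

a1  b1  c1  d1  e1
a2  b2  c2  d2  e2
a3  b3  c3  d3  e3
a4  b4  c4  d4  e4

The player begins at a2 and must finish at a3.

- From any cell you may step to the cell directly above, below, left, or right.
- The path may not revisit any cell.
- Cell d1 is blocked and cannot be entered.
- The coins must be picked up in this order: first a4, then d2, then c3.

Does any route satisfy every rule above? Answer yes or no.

Ignoring the required order, 55 revisit-free routes from a2 to a3 pass through all of a4, d2, and c3; the waypoint orders that occur are d2 → c3 → a4 (40); c3 → d2 → a4 (15) — never a4 → d2 → c3.

no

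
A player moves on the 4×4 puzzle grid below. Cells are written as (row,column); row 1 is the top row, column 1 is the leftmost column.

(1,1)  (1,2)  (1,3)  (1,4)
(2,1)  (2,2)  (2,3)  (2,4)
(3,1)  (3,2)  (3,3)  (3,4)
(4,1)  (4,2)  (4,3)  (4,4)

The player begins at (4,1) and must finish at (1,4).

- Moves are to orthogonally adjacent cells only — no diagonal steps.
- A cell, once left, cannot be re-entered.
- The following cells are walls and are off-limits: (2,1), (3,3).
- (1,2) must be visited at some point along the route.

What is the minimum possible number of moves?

Any route passes through (1,2) somewhere between (4,1) and (1,4). Summing Manhattan distances along the two legs ((4,1) → (1,2) → (1,4)) gives a lower bound of 4 + 2 = 6 moves.
A route of 6 moves achieves this: (4,1) → (3,1) → (3,2) → (2,2) → (1,2) → (1,3) → (1,4).
Since 6 matches the lower bound, it is optimal.

6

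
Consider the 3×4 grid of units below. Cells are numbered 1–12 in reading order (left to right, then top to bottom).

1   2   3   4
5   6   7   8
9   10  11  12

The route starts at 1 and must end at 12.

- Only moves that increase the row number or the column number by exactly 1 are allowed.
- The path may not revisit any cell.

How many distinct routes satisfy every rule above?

10

A right/down-only route from 1 to 12 makes exactly 2 down-moves and 3 right-moves in some order.
With no other constraints that would be C(5,2) = 10 routes.
That gives 10 routes.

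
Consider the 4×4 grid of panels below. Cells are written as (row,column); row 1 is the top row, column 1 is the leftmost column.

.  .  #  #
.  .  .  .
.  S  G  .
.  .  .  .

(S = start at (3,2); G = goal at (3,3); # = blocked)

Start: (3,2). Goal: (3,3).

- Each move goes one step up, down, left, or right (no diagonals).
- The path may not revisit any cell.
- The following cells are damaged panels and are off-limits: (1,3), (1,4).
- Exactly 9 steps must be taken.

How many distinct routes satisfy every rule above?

Need simple routes of exactly 9 moves from (3,2) to (3,3) (Manhattan distance 1, so 4 moves are spent on a detour and 4 undoing it).
Enumerating: (3,2) (2,2) (1,2) (1,1) (2,1) (3,1) (4,1) (4,2) (4,3) (3,3) | (3,2) (2,2) (2,1) (3,1) (4,1) (4,2) (4,3) (4,4) (3,4) (3,3) | (3,2) (4,2) (4,1) (3,1) (2,1) (1,1) (1,2) (2,2) (2,3) (3,3) | (3,2) (4,2) (4,1) (3,1) (2,1) (2,2) (2,3) (2,4) (3,4) (3,3) | (3,2) (3,1) (2,1) (1,1) (1,2) (2,2) (2,3) (2,4) (3,4) (3,3) | (3,2) (3,1) (2,1) (2,2) (2,3) (2,4) (3,4) (4,4) (4,3) (3,3) | (3,2) (3,1) (4,1) (4,2) (4,3) (4,4) (3,4) (2,4) (2,3) (3,3).
That gives 7 routes.

7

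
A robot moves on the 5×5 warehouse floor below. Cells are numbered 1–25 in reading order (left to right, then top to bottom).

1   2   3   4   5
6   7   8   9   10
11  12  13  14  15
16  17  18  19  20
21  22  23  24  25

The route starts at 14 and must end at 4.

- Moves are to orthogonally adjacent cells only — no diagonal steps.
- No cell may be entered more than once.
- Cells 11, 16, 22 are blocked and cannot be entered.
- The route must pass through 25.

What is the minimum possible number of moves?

8

Any route passes through 25 somewhere between 14 and 4. Summing Manhattan distances along the two legs (14 → 25 → 4) gives a lower bound of 3 + 5 = 8 moves.
A route of 8 moves achieves this: 14 → 19 → 24 → 25 → 20 → 15 → 10 → 5 → 4.
Since 8 matches the lower bound, it is optimal.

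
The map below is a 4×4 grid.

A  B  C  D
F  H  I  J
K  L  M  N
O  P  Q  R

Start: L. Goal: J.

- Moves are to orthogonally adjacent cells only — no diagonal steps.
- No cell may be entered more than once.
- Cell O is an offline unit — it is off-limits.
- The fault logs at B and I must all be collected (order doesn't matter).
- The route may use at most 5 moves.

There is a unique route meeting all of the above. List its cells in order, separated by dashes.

The 5-move cap with required stops at B, I leaves no slack for detours.
Route from L: 2× up (reaching B), right to C, down to I, right to J — 5 moves in all.
Check: all required cells visited; 5 ≤ 5 moves.

L - H - B - C - I - J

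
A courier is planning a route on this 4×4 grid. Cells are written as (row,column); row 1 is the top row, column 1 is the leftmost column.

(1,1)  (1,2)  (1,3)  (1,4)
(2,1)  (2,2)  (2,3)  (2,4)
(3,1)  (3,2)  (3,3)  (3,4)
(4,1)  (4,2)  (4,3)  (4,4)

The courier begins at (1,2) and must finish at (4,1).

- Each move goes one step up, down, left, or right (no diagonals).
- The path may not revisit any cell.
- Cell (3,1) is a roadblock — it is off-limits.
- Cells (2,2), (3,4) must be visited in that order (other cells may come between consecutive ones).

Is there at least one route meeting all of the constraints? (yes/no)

One route that works: (1,2) → (2,2) → (3,2) → (3,3) → (3,4) → (4,4) → (4,3) → (4,2) → (4,1).

yes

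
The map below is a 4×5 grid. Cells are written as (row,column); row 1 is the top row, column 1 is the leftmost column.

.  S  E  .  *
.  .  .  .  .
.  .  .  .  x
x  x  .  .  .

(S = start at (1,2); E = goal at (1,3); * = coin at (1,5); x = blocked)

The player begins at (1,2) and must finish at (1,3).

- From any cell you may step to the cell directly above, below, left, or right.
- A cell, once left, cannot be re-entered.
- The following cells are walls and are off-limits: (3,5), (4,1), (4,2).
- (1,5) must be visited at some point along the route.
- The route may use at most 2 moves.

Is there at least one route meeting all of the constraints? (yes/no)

no

Even ignoring the no-revisit rule, getting from (1,2) to (1,3) via (1,5) needs at least 3 + 2 = 5 moves (Manhattan distance per leg), which exceeds the 2-move limit.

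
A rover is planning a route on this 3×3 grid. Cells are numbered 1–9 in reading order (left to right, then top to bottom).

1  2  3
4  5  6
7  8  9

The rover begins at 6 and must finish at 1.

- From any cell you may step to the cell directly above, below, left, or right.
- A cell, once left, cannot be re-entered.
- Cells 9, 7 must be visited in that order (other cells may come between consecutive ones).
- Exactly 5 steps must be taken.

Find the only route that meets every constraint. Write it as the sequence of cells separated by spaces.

6 9 8 7 4 1

The waypoints must appear in the order 9, 7, with no cell reused.
Route from 6: down 1 to 9, left 2 to 7, up 2 to 1 — 5 moves in all.
Check: order respected (9 at step 1, 7 at step 3); 5 moves as required.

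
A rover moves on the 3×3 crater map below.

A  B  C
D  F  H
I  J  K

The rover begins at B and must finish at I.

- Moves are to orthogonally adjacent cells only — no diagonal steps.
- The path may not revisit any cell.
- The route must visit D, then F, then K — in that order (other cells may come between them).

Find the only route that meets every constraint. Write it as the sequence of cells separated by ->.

The waypoints must appear in the order D, F, K, with no cell reused.
Route from B: left to A, down to D, 2× right (reaching H), down to K, 2× left (reaching I) — 7 moves in all.
Check: order respected (D at step 2, F at step 3, K at step 5).

B -> A -> D -> F -> H -> K -> J -> I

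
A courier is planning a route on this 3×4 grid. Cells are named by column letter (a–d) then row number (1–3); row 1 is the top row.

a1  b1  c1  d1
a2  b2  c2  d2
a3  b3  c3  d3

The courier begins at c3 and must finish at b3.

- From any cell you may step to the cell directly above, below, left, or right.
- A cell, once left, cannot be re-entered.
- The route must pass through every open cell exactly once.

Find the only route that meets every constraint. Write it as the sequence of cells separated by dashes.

Need to visit all 12 open cells exactly once, starting at c3 and ending at b3.
Cell a1 has only two open neighbours (a2 and b1), so the path must pass straight through it: one of those is the cell it's entered from and the other is where it exits.
Route from c3: right 1 to d3, up 2 to d1, left 1 to c1, down 1 to c2, left 1 to b2, up 1 to b1, left 1 to a1, down 2 to a3, right 1 to b3 — 11 moves in all.
Check: all 12 open cells covered.

c3 - d3 - d2 - d1 - c1 - c2 - b2 - b1 - a1 - a2 - a3 - b3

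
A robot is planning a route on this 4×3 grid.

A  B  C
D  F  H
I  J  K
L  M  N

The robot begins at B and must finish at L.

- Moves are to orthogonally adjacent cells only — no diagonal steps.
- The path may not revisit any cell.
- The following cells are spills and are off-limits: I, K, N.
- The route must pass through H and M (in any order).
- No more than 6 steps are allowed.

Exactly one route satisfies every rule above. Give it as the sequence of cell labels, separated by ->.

The budget equals the shortest possible length, so every move has to be on a shortest route through the required cells.
Route from B: right to C, down to H, left to F, 2× down (reaching M), left to L — 6 moves in all.
Check: all required cells visited; 6 ≤ 6 moves.

B -> C -> H -> F -> J -> M -> L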